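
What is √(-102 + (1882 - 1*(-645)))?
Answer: 5*√97 ≈ 49.244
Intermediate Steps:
√(-102 + (1882 - 1*(-645))) = √(-102 + (1882 + 645)) = √(-102 + 2527) = √2425 = 5*√97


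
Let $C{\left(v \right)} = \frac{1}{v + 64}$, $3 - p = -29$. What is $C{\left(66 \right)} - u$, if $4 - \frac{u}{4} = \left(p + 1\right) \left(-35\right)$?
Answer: $- \frac{602679}{130} \approx -4636.0$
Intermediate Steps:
$p = 32$ ($p = 3 - -29 = 3 + 29 = 32$)
$C{\left(v \right)} = \frac{1}{64 + v}$
$u = 4636$ ($u = 16 - 4 \left(32 + 1\right) \left(-35\right) = 16 - 4 \cdot 33 \left(-35\right) = 16 - -4620 = 16 + 4620 = 4636$)
$C{\left(66 \right)} - u = \frac{1}{64 + 66} - 4636 = \frac{1}{130} - 4636 = - \frac{602679}{130}$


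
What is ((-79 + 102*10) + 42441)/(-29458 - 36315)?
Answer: -43382/65773 ≈ -0.65957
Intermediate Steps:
((-79 + 102*10) + 42441)/(-29458 - 36315) = ((-79 + 1020) + 42441)/(-65773) = (941 + 42441)*(-1/65773) = 43382*(-1/65773) = -43382/65773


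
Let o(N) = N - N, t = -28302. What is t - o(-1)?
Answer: -28302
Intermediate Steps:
o(N) = 0
t - o(-1) = -28302 - 1*0 = -28302 + 0 = -28302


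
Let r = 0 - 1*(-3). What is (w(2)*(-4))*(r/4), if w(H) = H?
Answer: -6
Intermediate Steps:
r = 3 (r = 0 + 3 = 3)
(w(2)*(-4))*(r/4) = (2*(-4))*(3/4) = -24/4 = -8*3/4 = -6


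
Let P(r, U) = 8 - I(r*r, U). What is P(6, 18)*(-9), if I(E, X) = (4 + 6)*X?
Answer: 1548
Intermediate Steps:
I(E, X) = 10*X
P(r, U) = 8 - 10*U
P(6, 18)*(-9) = (8 - 10*18)*(-9) = (8 - 180)*(-9) = -172*(-9) = 1548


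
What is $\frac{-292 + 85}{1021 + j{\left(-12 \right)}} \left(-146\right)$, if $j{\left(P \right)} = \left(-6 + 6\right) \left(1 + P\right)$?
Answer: $\frac{30222}{1021} \approx 29.6$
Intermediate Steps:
$j{\left(P \right)} = 0$ ($j{\left(P \right)} = 0 \left(1 + P\right) = 0$)
$\frac{-292 + 85}{1021 + j{\left(-12 \right)}} \left(-146\right) = \frac{-292 + 85}{1021 + 0} \left(-146\right) = - \frac{207}{1021} \left(-146\right) = \left(-207\right) \frac{1}{1021} \left(-146\right) = \left(- \frac{207}{1021}\right) \left(-146\right) = \frac{30222}{1021}$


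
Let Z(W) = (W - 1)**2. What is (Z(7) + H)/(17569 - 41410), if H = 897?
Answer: -311/7947 ≈ -0.039134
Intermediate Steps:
Z(W) = (-1 + W)**2
(Z(7) + H)/(17569 - 41410) = ((-1 + 7)**2 + 897)/(17569 - 41410) = (6**2 + 897)/(-23841) = (36 + 897)*(-1/23841) = 933*(-1/23841) = -311/7947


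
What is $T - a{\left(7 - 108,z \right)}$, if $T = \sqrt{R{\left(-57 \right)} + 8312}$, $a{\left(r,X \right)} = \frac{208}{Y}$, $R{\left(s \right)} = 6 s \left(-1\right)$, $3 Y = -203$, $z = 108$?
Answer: $\frac{624}{203} + \sqrt{8654} \approx 96.101$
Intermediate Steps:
$Y = - \frac{203}{3}$ ($Y = \frac{1}{3} \left(-203\right) = - \frac{203}{3} \approx -67.667$)
$R{\left(s \right)} = - 6 s$
$a{\left(r,X \right)} = - \frac{624}{203}$ ($a{\left(r,X \right)} = \frac{208}{- \frac{203}{3}} = 208 \left(- \frac{3}{203}\right) = - \frac{624}{203}$)
$T = \sqrt{8654}$ ($T = \sqrt{\left(-6\right) \left(-57\right) + 8312} = \sqrt{342 + 8312} = \sqrt{8654} \approx 93.027$)
$T - a{\left(7 - 108,z \right)} = \sqrt{8654} - - \frac{624}{203} = \sqrt{8654} + \frac{624}{203} = \frac{624}{203} + \sqrt{8654}$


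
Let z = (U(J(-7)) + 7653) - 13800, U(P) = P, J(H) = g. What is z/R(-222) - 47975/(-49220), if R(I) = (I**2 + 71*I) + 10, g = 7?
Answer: 65324345/82522252 ≈ 0.79160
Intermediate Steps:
J(H) = 7
R(I) = 10 + I**2 + 71*I
z = -6140 (z = (7 + 7653) - 13800 = 7660 - 13800 = -6140)
z/R(-222) - 47975/(-49220) = -6140/(10 + (-222)**2 + 71*(-222)) - 47975/(-49220) = -6140/(10 + 49284 - 15762) - 47975*(-1/49220) = -6140/33532 + 9595/9844 = -6140*1/33532 + 9595/9844 = -1535/8383 + 9595/9844 = 65324345/82522252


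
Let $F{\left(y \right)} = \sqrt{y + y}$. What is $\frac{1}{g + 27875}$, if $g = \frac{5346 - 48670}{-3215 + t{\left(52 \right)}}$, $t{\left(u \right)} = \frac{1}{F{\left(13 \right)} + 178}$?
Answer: $\frac{9125752508364733}{254503326222956472583} + \frac{43324 \sqrt{26}}{254503326222956472583} \approx 3.5857 \cdot 10^{-5}$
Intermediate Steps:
$F{\left(y \right)} = \sqrt{2} \sqrt{y}$ ($F{\left(y \right)} = \sqrt{2 y} = \sqrt{2} \sqrt{y}$)
$t{\left(u \right)} = \frac{1}{178 + \sqrt{26}}$ ($t{\left(u \right)} = \frac{1}{\sqrt{2} \sqrt{13} + 178} = \frac{1}{\sqrt{26} + 178} = \frac{1}{178 + \sqrt{26}}$)
$g = - \frac{43324}{- \frac{50890146}{15829} - \frac{\sqrt{26}}{31658}}$ ($g = \frac{5346 - 48670}{-3215 + \left(\frac{89}{15829} - \frac{\sqrt{26}}{31658}\right)} = - \frac{43324}{- \frac{50890146}{15829} - \frac{\sqrt{26}}{31658}} \approx 13.476$)
$\frac{1}{g + 27875} = \frac{1}{\left(\frac{4409529370608}{327223066511} - \frac{43324 \sqrt{26}}{327223066511}\right) + 27875} = \frac{1}{\frac{9125752508364733}{327223066511} - \frac{43324 \sqrt{26}}{327223066511}}$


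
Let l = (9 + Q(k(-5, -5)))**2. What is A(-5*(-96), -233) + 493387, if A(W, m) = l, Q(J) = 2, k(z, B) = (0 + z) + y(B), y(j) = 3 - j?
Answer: 493508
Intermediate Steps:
k(z, B) = 3 + z - B (k(z, B) = (0 + z) + (3 - B) = z + (3 - B) = 3 + z - B)
l = 121 (l = (9 + 2)**2 = 11**2 = 121)
A(W, m) = 121
A(-5*(-96), -233) + 493387 = 121 + 493387 = 493508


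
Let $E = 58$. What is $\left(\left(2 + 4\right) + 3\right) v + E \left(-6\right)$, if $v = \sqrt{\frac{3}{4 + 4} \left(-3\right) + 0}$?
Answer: $-348 + \frac{27 i \sqrt{2}}{4} \approx -348.0 + 9.5459 i$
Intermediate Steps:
$v = \frac{3 i \sqrt{2}}{4}$ ($v = \sqrt{\frac{3}{8} \left(-3\right) + 0} = \sqrt{- \frac{9}{8} + 0} = \sqrt{- \frac{9}{8}} = \frac{3 i \sqrt{2}}{4} \approx 1.0607 i$)
$\left(\left(2 + 4\right) + 3\right) v + E \left(-6\right) = \left(\left(2 + 4\right) + 3\right) \frac{3 i \sqrt{2}}{4} + 58 \left(-6\right) = \left(6 + 3\right) \frac{3 i \sqrt{2}}{4} - 348 = 9 \frac{3 i \sqrt{2}}{4} - 348 = \frac{27 i \sqrt{2}}{4} - 348 = -348 + \frac{27 i \sqrt{2}}{4}$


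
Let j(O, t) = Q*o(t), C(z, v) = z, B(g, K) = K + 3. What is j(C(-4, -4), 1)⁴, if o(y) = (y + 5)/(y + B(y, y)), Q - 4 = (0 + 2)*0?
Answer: 331776/625 ≈ 530.84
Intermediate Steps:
B(g, K) = 3 + K
Q = 4 (Q = 4 + (0 + 2)*0 = 4 + 2*0 = 4 + 0 = 4)
o(y) = (5 + y)/(3 + 2*y) (o(y) = (y + 5)/(y + (3 + y)) = (5 + y)/(3 + 2*y))
j(O, t) = 4*(5 + t)/(3 + 2*t) (j(O, t) = 4*((5 + t)/(3 + 2*t)) = 4*(5 + t)/(3 + 2*t))
j(C(-4, -4), 1)⁴ = (4*(5 + 1)/(3 + 2*1))⁴ = (4*6/(3 + 2))⁴ = (4*6/5)⁴ = (4*(⅕)*6)⁴ = (24/5)⁴ = 331776/625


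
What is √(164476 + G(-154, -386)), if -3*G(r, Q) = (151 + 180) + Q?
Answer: √1480449/3 ≈ 405.58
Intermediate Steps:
G(r, Q) = -331/3 - Q/3 (G(r, Q) = -((151 + 180) + Q)/3 = -(331 + Q)/3 = -331/3 - Q/3)
√(164476 + G(-154, -386)) = √(164476 + (-331/3 - ⅓*(-386))) = √(164476 + (-331/3 + 386/3)) = √(164476 + 55/3) = √(493483/3) = √1480449/3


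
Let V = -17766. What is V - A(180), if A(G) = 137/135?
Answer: -2398547/135 ≈ -17767.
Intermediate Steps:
A(G) = 137/135 (A(G) = 137*(1/135) = 137/135)
V - A(180) = -17766 - 1*137/135 = -17766 - 137/135 = -2398547/135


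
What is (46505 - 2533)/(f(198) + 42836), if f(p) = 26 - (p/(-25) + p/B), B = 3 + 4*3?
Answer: 549650/535709 ≈ 1.0260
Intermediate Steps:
B = 15 (B = 3 + 12 = 15)
f(p) = 26 - 2*p/75 (f(p) = 26 - (p/(-25) + p/15) = 26 - (p*(-1/25) + p*(1/15)) = 26 - (-p/25 + p/15) = 26 - 2*p/75)
(46505 - 2533)/(f(198) + 42836) = (46505 - 2533)/((26 - 2/75*198) + 42836) = 43972/((26 - 132/25) + 42836) = 43972/(518/25 + 42836) = 43972/(1071418/25) = 43972*(25/1071418) = 549650/535709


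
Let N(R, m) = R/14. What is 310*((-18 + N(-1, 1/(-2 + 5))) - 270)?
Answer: -625115/7 ≈ -89302.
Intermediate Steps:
N(R, m) = R/14 (N(R, m) = R*(1/14) = R/14)
310*((-18 + N(-1, 1/(-2 + 5))) - 270) = 310*((-18 + (1/14)*(-1)) - 270) = 310*((-18 - 1/14) - 270) = 310*(-253/14 - 270) = 310*(-4033/14) = -625115/7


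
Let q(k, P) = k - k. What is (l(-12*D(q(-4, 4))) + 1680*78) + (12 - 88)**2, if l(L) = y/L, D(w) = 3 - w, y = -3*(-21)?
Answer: 547257/4 ≈ 1.3681e+5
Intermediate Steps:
q(k, P) = 0
y = 63
l(L) = 63/L
(l(-12*D(q(-4, 4))) + 1680*78) + (12 - 88)**2 = (63/((-12*(3 - 1*0))) + 1680*78) + (12 - 88)**2 = (63/((-12*(3 + 0))) + 131040) + (-76)**2 = (63/((-12*3)) + 131040) + 5776 = (63/(-36) + 131040) + 5776 = (63*(-1/36) + 131040) + 5776 = (-7/4 + 131040) + 5776 = 524153/4 + 5776 = 547257/4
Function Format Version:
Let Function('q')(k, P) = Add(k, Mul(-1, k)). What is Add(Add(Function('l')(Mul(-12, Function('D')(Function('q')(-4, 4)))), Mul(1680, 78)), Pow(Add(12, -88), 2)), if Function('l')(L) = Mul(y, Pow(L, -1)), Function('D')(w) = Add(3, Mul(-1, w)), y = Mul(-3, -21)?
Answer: Rational(547257, 4) ≈ 1.3681e+5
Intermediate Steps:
Function('q')(k, P) = 0
y = 63
Function('l')(L) = Mul(63, Pow(L, -1))
Add(Add(Function('l')(Mul(-12, Function('D')(Function('q')(-4, 4)))), Mul(1680, 78)), Pow(Add(12, -88), 2)) = Add(Add(Mul(63, Pow(Mul(-12, Add(3, Mul(-1, 0))), -1)), Mul(1680, 78)), Pow(Add(12, -88), 2)) = Add(Add(Mul(63, Pow(Mul(-12, Add(3, 0)), -1)), 131040), Pow(-76, 2)) = Add(Add(Mul(63, Pow(Mul(-12, 3), -1)), 131040), 5776) = Add(Add(Mul(63, Pow(-36, -1)), 131040), 5776) = Add(Add(Mul(63, Rational(-1, 36)), 131040), 5776) = Add(Add(Rational(-7, 4), 131040), 5776) = Add(Rational(524153, 4), 5776) = Rational(547257, 4)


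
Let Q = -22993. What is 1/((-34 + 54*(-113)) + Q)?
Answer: -1/29129 ≈ -3.4330e-5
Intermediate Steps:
1/((-34 + 54*(-113)) + Q) = 1/((-34 + 54*(-113)) - 22993) = 1/((-34 - 6102) - 22993) = 1/(-6136 - 22993) = 1/(-29129) = -1/29129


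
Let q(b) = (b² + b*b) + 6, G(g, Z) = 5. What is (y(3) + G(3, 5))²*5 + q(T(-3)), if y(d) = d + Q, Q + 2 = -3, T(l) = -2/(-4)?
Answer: 103/2 ≈ 51.500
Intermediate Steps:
T(l) = ½ (T(l) = -2*(-¼) = ½)
Q = -5 (Q = -2 - 3 = -5)
y(d) = -5 + d (y(d) = d - 5 = -5 + d)
q(b) = 6 + 2*b² (q(b) = (b² + b²) + 6 = 2*b² + 6 = 6 + 2*b²)
(y(3) + G(3, 5))²*5 + q(T(-3)) = ((-5 + 3) + 5)²*5 + (6 + 2*(½)²) = (-2 + 5)²*5 + (6 + 2*(¼)) = 3²*5 + (6 + ½) = 9*5 + 13/2 = 45 + 13/2 = 103/2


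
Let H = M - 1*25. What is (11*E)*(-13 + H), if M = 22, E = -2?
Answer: 352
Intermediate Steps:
H = -3 (H = 22 - 1*25 = 22 - 25 = -3)
(11*E)*(-13 + H) = (11*(-2))*(-13 - 3) = -22*(-16) = 352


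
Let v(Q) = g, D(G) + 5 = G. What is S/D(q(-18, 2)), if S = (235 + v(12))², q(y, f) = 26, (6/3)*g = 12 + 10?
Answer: 20172/7 ≈ 2881.7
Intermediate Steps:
g = 11 (g = (12 + 10)/2 = (½)*22 = 11)
D(G) = -5 + G
v(Q) = 11
S = 60516 (S = (235 + 11)² = 246² = 60516)
S/D(q(-18, 2)) = 60516/(-5 + 26) = 60516/21 = 60516*(1/21) = 20172/7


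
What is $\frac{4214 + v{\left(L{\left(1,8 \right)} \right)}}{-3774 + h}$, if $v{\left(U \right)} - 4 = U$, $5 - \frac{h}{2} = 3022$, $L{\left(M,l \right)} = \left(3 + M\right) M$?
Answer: $- \frac{2111}{4904} \approx -0.43046$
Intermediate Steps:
$L{\left(M,l \right)} = M \left(3 + M\right)$
$h = -6034$ ($h = 10 - 6044 = -6034$)
$v{\left(U \right)} = 4 + U$
$\frac{4214 + v{\left(L{\left(1,8 \right)} \right)}}{-3774 + h} = \frac{4214 + \left(4 + 1 \left(3 + 1\right)\right)}{-3774 - 6034} = \frac{4214 + \left(4 + 1 \cdot 4\right)}{-9808} = \left(4214 + \left(4 + 4\right)\right) \left(- \frac{1}{9808}\right) = \left(4214 + 8\right) \left(- \frac{1}{9808}\right) = 4222 \left(- \frac{1}{9808}\right) = - \frac{2111}{4904}$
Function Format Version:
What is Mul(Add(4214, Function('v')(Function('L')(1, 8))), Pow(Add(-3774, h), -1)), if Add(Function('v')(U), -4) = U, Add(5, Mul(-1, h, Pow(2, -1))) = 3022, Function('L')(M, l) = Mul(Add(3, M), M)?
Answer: Rational(-2111, 4904) ≈ -0.43046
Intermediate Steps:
Function('L')(M, l) = Mul(M, Add(3, M))
h = -6034 (h = Add(10, Mul(-2, 3022)) = Add(10, -6044) = -6034)
Function('v')(U) = Add(4, U)
Mul(Add(4214, Function('v')(Function('L')(1, 8))), Pow(Add(-3774, h), -1)) = Mul(Add(4214, Add(4, Mul(1, Add(3, 1)))), Pow(Add(-3774, -6034), -1)) = Mul(Add(4214, Add(4, Mul(1, 4))), Pow(-9808, -1)) = Mul(Add(4214, Add(4, 4)), Rational(-1, 9808)) = Mul(Add(4214, 8), Rational(-1, 9808)) = Mul(4222, Rational(-1, 9808)) = Rational(-2111, 4904)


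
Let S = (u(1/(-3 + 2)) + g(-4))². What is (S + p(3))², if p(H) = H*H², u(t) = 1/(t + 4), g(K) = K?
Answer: 132496/81 ≈ 1635.8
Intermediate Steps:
u(t) = 1/(4 + t)
S = 121/9 (S = (1/(4 + 1/(-3 + 2)) - 4)² = (1/(4 + 1/(-1)) - 4)² = (1/(4 - 1) - 4)² = (1/3 - 4)² = (⅓ - 4)² = (-11/3)² = 121/9 ≈ 13.444)
p(H) = H³
(S + p(3))² = (121/9 + 3³)² = (121/9 + 27)² = (364/9)² = 132496/81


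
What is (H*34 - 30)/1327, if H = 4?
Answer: 106/1327 ≈ 0.079879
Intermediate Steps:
(H*34 - 30)/1327 = (4*34 - 30)/1327 = (136 - 30)*(1/1327) = 106*(1/1327) = 106/1327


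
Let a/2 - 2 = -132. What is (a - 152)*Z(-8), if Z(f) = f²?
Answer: -26368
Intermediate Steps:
a = -260 (a = 4 + 2*(-132) = 4 - 264 = -260)
(a - 152)*Z(-8) = (-260 - 152)*(-8)² = -412*64 = -26368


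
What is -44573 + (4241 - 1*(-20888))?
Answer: -19444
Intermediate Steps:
-44573 + (4241 - 1*(-20888)) = -44573 + (4241 + 20888) = -44573 + 25129 = -19444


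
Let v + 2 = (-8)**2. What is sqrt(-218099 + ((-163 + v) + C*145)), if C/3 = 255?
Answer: 5*I*sqrt(4291) ≈ 327.53*I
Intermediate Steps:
C = 765 (C = 3*255 = 765)
v = 62 (v = -2 + (-8)**2 = -2 + 64 = 62)
sqrt(-218099 + ((-163 + v) + C*145)) = sqrt(-218099 + ((-163 + 62) + 765*145)) = sqrt(-218099 + (-101 + 110925)) = sqrt(-218099 + 110824) = sqrt(-107275) = 5*I*sqrt(4291)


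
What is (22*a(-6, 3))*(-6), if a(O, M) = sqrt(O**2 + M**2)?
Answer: -396*sqrt(5) ≈ -885.48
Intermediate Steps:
a(O, M) = sqrt(M**2 + O**2)
(22*a(-6, 3))*(-6) = (22*sqrt(3**2 + (-6)**2))*(-6) = (22*sqrt(9 + 36))*(-6) = (22*sqrt(45))*(-6) = (22*(3*sqrt(5)))*(-6) = (66*sqrt(5))*(-6) = -396*sqrt(5)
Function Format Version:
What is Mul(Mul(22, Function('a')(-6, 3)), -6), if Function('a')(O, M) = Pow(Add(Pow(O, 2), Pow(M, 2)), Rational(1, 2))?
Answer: Mul(-396, Pow(5, Rational(1, 2))) ≈ -885.48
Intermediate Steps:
Function('a')(O, M) = Pow(Add(Pow(M, 2), Pow(O, 2)), Rational(1, 2))
Mul(Mul(22, Function('a')(-6, 3)), -6) = Mul(Mul(22, Pow(Add(Pow(3, 2), Pow(-6, 2)), Rational(1, 2))), -6) = Mul(Mul(22, Pow(Add(9, 36), Rational(1, 2))), -6) = Mul(Mul(22, Pow(45, Rational(1, 2))), -6) = Mul(Mul(22, Mul(3, Pow(5, Rational(1, 2)))), -6) = Mul(Mul(66, Pow(5, Rational(1, 2))), -6) = Mul(-396, Pow(5, Rational(1, 2)))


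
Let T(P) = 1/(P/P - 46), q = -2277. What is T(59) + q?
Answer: -102466/45 ≈ -2277.0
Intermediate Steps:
T(P) = -1/45 (T(P) = 1/(1 - 46) = 1/(-45) = -1/45)
T(59) + q = -1/45 - 2277 = -102466/45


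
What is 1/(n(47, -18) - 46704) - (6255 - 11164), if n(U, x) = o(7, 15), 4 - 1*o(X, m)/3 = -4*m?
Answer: 228327407/46512 ≈ 4909.0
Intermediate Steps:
o(X, m) = 12 + 12*m (o(X, m) = 12 - (-12)*m = 12 + 12*m)
n(U, x) = 192 (n(U, x) = 12 + 12*15 = 12 + 180 = 192)
1/(n(47, -18) - 46704) - (6255 - 11164) = 1/(192 - 46704) - (6255 - 11164) = 1/(-46512) - 1*(-4909) = -1/46512 + 4909 = 228327407/46512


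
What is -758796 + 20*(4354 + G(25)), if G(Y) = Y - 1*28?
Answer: -671776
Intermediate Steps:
G(Y) = -28 + Y (G(Y) = Y - 28 = -28 + Y)
-758796 + 20*(4354 + G(25)) = -758796 + 20*(4354 + (-28 + 25)) = -758796 + 20*(4354 - 3) = -758796 + 20*4351 = -758796 + 87020 = -671776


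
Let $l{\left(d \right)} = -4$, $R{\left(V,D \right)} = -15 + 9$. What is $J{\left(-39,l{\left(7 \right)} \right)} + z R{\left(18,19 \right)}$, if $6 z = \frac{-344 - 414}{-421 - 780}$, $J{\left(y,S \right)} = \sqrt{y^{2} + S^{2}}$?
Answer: $- \frac{758}{1201} + \sqrt{1537} \approx 38.573$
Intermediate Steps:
$R{\left(V,D \right)} = -6$
$J{\left(y,S \right)} = \sqrt{S^{2} + y^{2}}$
$z = \frac{379}{3603}$ ($z = \frac{\left(-344 - 414\right) \frac{1}{-421 - 780}}{6} = \frac{\left(-758\right) \frac{1}{-1201}}{6} = \frac{\left(-758\right) \left(- \frac{1}{1201}\right)}{6} = \frac{1}{6} \cdot \frac{758}{1201} = \frac{379}{3603} \approx 0.10519$)
$J{\left(-39,l{\left(7 \right)} \right)} + z R{\left(18,19 \right)} = \sqrt{\left(-4\right)^{2} + \left(-39\right)^{2}} + \frac{379}{3603} \left(-6\right) = \sqrt{16 + 1521} - \frac{758}{1201} = \sqrt{1537} - \frac{758}{1201} = - \frac{758}{1201} + \sqrt{1537}$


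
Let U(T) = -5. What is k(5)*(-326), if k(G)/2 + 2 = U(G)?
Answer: 4564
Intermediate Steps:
k(G) = -14 (k(G) = -4 + 2*(-5) = -4 - 10 = -14)
k(5)*(-326) = -14*(-326) = 4564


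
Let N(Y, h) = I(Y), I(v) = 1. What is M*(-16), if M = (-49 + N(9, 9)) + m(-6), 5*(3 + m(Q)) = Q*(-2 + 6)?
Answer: 4464/5 ≈ 892.80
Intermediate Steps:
N(Y, h) = 1
m(Q) = -3 + 4*Q/5 (m(Q) = -3 + (Q*(-2 + 6))/5 = -3 + (Q*4)/5 = -3 + (4*Q)/5 = -3 + 4*Q/5)
M = -279/5 (M = (-49 + 1) + (-3 + (4/5)*(-6)) = -48 + (-3 - 24/5) = -48 - 39/5 = -279/5 ≈ -55.800)
M*(-16) = -279/5*(-16) = 4464/5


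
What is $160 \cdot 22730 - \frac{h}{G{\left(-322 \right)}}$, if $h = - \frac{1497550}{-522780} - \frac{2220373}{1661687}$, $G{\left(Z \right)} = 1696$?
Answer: $\frac{535813254776692943809}{147330965384256} \approx 3.6368 \cdot 10^{6}$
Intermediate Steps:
$h = \frac{132769276991}{86869672986}$ ($h = \left(-1497550\right) \left(- \frac{1}{522780}\right) - \frac{2220373}{1661687} = \frac{149755}{52278} - \frac{2220373}{1661687} = \frac{132769276991}{86869672986} \approx 1.5284$)
$160 \cdot 22730 - \frac{h}{G{\left(-322 \right)}} = 160 \cdot 22730 - \frac{132769276991}{86869672986 \cdot 1696} = 3636800 - \frac{132769276991}{86869672986} \cdot \frac{1}{1696} = 3636800 - \frac{132769276991}{147330965384256} = \frac{535813254776692943809}{147330965384256}$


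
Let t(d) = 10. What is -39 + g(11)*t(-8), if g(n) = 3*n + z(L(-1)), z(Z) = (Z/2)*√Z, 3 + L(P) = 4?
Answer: 296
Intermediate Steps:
L(P) = 1 (L(P) = -3 + 4 = 1)
z(Z) = Z^(3/2)/2 (z(Z) = (Z*(½))*√Z = (Z/2)*√Z = Z^(3/2)/2)
g(n) = ½ + 3*n (g(n) = 3*n + 1^(3/2)/2 = 3*n + (½)*1 = 3*n + ½ = ½ + 3*n)
-39 + g(11)*t(-8) = -39 + (½ + 3*11)*10 = -39 + (½ + 33)*10 = -39 + (67/2)*10 = -39 + 335 = 296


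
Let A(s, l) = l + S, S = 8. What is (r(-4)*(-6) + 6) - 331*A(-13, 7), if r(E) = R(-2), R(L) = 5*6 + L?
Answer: -5127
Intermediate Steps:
R(L) = 30 + L
r(E) = 28 (r(E) = 30 - 2 = 28)
A(s, l) = 8 + l (A(s, l) = l + 8 = 8 + l)
(r(-4)*(-6) + 6) - 331*A(-13, 7) = (28*(-6) + 6) - 331*(8 + 7) = (-168 + 6) - 331*15 = -162 - 4965 = -5127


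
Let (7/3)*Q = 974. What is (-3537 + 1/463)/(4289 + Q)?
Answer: -2292682/3050707 ≈ -0.75152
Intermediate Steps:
Q = 2922/7 (Q = (3/7)*974 = 2922/7 ≈ 417.43)
(-3537 + 1/463)/(4289 + Q) = (-3537 + 1/463)/(4289 + 2922/7) = (-3537 + 1/463)/(32945/7) = -1637630/463*7/32945 = -2292682/3050707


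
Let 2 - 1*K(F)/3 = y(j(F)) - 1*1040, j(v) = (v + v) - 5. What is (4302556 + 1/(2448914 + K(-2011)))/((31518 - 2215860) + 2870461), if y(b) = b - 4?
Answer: 10602070223949/1690688469827 ≈ 6.2709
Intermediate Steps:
j(v) = -5 + 2*v (j(v) = 2*v - 5 = -5 + 2*v)
y(b) = -4 + b
K(F) = 3153 - 6*F (K(F) = 6 - 3*((-4 + (-5 + 2*F)) - 1*1040) = 6 - 3*((-9 + 2*F) - 1040) = 6 - 3*(-1049 + 2*F) = 6 + (3147 - 6*F) = 3153 - 6*F)
(4302556 + 1/(2448914 + K(-2011)))/((31518 - 2215860) + 2870461) = (4302556 + 1/(2448914 + (3153 - 6*(-2011))))/((31518 - 2215860) + 2870461) = (4302556 + 1/(2448914 + (3153 + 12066)))/(-2184342 + 2870461) = (4302556 + 1/(2448914 + 15219))/686119 = (4302556 + 1/2464133)*(1/686119) = (10602070223949/2464133)*(1/686119) = 10602070223949/1690688469827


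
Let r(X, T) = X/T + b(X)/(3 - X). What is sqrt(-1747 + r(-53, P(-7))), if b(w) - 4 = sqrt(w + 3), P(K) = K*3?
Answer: sqrt(-12308520 + 630*I*sqrt(2))/84 ≈ 0.0015116 + 41.766*I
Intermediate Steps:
P(K) = 3*K
b(w) = 4 + sqrt(3 + w) (b(w) = 4 + sqrt(w + 3) = 4 + sqrt(3 + w))
r(X, T) = X/T + (4 + sqrt(3 + X))/(3 - X)
sqrt(-1747 + r(-53, P(-7))) = sqrt(-1747 + ((-53)**2 - 3*(-53) - 3*(-7)*(4 + sqrt(3 - 53)))/(((3*(-7)))*(-3 - 53))) = sqrt(-1747 + (2809 + 159 - 1*(-21)*(4 + sqrt(-50)))/(-21*(-56))) = sqrt(-1747 - 1/21*(-1/56)*(2809 + 159 - 1*(-21)*(4 + 5*I*sqrt(2)))) = sqrt(-1747 - 1/21*(-1/56)*(2809 + 159 + (84 + 105*I*sqrt(2)))) = sqrt(-1747 - 1/21*(-1/56)*(3052 + 105*I*sqrt(2))) = sqrt(-1747 + (109/42 + 5*I*sqrt(2)/56)) = sqrt(-73265/42 + 5*I*sqrt(2)/56)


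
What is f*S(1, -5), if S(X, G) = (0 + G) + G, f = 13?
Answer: -130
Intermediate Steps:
S(X, G) = 2*G (S(X, G) = G + G = 2*G)
f*S(1, -5) = 13*(2*(-5)) = 13*(-10) = -130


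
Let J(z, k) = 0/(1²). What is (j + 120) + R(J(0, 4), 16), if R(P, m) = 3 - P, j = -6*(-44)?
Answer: 387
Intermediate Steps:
J(z, k) = 0 (J(z, k) = 0/1 = 0*1 = 0)
j = 264
(j + 120) + R(J(0, 4), 16) = (264 + 120) + (3 - 1*0) = 384 + (3 + 0) = 384 + 3 = 387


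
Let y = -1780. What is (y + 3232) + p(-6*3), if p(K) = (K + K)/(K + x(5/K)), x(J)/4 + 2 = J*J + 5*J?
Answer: 3677928/2531 ≈ 1453.2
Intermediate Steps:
x(J) = -8 + 4*J² + 20*J (x(J) = -8 + 4*(J*J + 5*J) = -8 + 4*(J² + 5*J) = -8 + (4*J² + 20*J) = -8 + 4*J² + 20*J)
p(K) = 2*K/(-8 + K + 100/K + 100/K²) (p(K) = (K + K)/(K + (-8 + 4*(5/K)² + 20*(5/K))) = (2*K)/(K + (-8 + 4*(25/K²) + 100/K)) = (2*K)/(K + (-8 + 100/K² + 100/K)) = (2*K)/(K + (-8 + 100/K + 100/K²)) = (2*K)/(-8 + K + 100/K + 100/K²) = 2*K/(-8 + K + 100/K + 100/K²))
(y + 3232) + p(-6*3) = (-1780 + 3232) + 2*(-6*3)³/(100 + (-6*3)³ - 8*(-6*3)² + 100*(-6*3)) = 1452 + 2*(-18)³/(100 + (-18)³ - 8*(-18)² + 100*(-18)) = 1452 + 2*(-5832)/(100 - 5832 - 8*324 - 1800) = 1452 + 2*(-5832)/(100 - 5832 - 2592 - 1800) = 1452 + 2*(-5832)/(-10124) = 1452 + 2*(-5832)*(-1/10124) = 1452 + 2916/2531 = 3677928/2531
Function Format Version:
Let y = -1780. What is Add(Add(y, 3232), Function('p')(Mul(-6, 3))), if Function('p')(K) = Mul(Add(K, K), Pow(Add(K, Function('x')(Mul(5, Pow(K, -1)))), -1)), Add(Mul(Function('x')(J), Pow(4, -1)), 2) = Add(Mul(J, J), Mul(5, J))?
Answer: Rational(3677928, 2531) ≈ 1453.2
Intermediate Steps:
Function('x')(J) = Add(-8, Mul(4, Pow(J, 2)), Mul(20, J)) (Function('x')(J) = Add(-8, Mul(4, Add(Mul(J, J), Mul(5, J)))) = Add(-8, Mul(4, Add(Pow(J, 2), Mul(5, J)))) = Add(-8, Add(Mul(4, Pow(J, 2)), Mul(20, J))) = Add(-8, Mul(4, Pow(J, 2)), Mul(20, J)))
Function('p')(K) = Mul(2, K, Pow(Add(-8, K, Mul(100, Pow(K, -1)), Mul(100, Pow(K, -2))), -1)) (Function('p')(K) = Mul(Add(K, K), Pow(Add(K, Add(-8, Mul(4, Pow(Mul(5, Pow(K, -1)), 2)), Mul(20, Mul(5, Pow(K, -1))))), -1)) = Mul(Mul(2, K), Pow(Add(K, Add(-8, Mul(4, Mul(25, Pow(K, -2))), Mul(100, Pow(K, -1)))), -1)) = Mul(Mul(2, K), Pow(Add(K, Add(-8, Mul(100, Pow(K, -2)), Mul(100, Pow(K, -1)))), -1)) = Mul(Mul(2, K), Pow(Add(K, Add(-8, Mul(100, Pow(K, -1)), Mul(100, Pow(K, -2)))), -1)) = Mul(Mul(2, K), Pow(Add(-8, K, Mul(100, Pow(K, -1)), Mul(100, Pow(K, -2))), -1)) = Mul(2, K, Pow(Add(-8, K, Mul(100, Pow(K, -1)), Mul(100, Pow(K, -2))), -1)))
Add(Add(y, 3232), Function('p')(Mul(-6, 3))) = Add(Add(-1780, 3232), Mul(2, Pow(Mul(-6, 3), 3), Pow(Add(100, Pow(Mul(-6, 3), 3), Mul(-8, Pow(Mul(-6, 3), 2)), Mul(100, Mul(-6, 3))), -1))) = Add(1452, Mul(2, Pow(-18, 3), Pow(Add(100, Pow(-18, 3), Mul(-8, Pow(-18, 2)), Mul(100, -18)), -1))) = Add(1452, Mul(2, -5832, Pow(Add(100, -5832, Mul(-8, 324), -1800), -1))) = Add(1452, Mul(2, -5832, Pow(Add(100, -5832, -2592, -1800), -1))) = Add(1452, Mul(2, -5832, Pow(-10124, -1))) = Add(1452, Mul(2, -5832, Rational(-1, 10124))) = Add(1452, Rational(2916, 2531)) = Rational(3677928, 2531)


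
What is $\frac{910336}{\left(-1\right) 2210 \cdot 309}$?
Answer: $- \frac{455168}{341445} \approx -1.3331$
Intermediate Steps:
$\frac{910336}{\left(-1\right) 2210 \cdot 309} = \frac{910336}{\left(-2210\right) 309} = \frac{910336}{-682890} = 910336 \left(- \frac{1}{682890}\right) = - \frac{455168}{341445}$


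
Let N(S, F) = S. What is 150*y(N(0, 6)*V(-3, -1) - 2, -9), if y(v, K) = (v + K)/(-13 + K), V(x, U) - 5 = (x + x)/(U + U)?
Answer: 75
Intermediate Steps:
V(x, U) = 5 + x/U (V(x, U) = 5 + (x + x)/(U + U) = 5 + (2*x)/((2*U)) = 5 + (2*x)*(1/(2*U)) = 5 + x/U)
y(v, K) = (K + v)/(-13 + K)
150*y(N(0, 6)*V(-3, -1) - 2, -9) = 150*((-9 + (0*(5 - 3/(-1)) - 2))/(-13 - 9)) = 150*((-9 + (0*(5 - 3*(-1)) - 2))/(-22)) = 150*(-(-9 + (0*(5 + 3) - 2))/22) = 150*(-(-9 + (0*8 - 2))/22) = 150*(-(-9 + (0 - 2))/22) = 150*(-(-9 - 2)/22) = 150*(-1/22*(-11)) = 150*(½) = 75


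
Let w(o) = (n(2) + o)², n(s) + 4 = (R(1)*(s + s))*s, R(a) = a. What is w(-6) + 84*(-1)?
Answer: -80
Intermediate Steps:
n(s) = -4 + 2*s² (n(s) = -4 + (1*(s + s))*s = -4 + (1*(2*s))*s = -4 + (2*s)*s = -4 + 2*s²)
w(o) = (4 + o)² (w(o) = ((-4 + 2*2²) + o)² = ((-4 + 2*4) + o)² = ((-4 + 8) + o)² = (4 + o)²)
w(-6) + 84*(-1) = (4 - 6)² + 84*(-1) = (-2)² - 84 = 4 - 84 = -80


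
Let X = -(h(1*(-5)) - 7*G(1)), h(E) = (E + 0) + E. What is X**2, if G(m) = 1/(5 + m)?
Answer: 4489/36 ≈ 124.69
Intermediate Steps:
h(E) = 2*E (h(E) = E + E = 2*E)
X = 67/6 (X = -(2*(1*(-5)) - 7/(5 + 1)) = -(2*(-5) - 7/6) = -(-10 - 7*1/6) = -(-10 - 7/6) = -1*(-67/6) = 67/6 ≈ 11.167)
X**2 = (67/6)**2 = 4489/36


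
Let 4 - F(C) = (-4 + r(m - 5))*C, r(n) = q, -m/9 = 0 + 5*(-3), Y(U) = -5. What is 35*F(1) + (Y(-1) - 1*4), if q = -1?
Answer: 306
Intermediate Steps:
m = 135 (m = -9*(0 + 5*(-3)) = -9*(0 - 15) = -9*(-15) = 135)
r(n) = -1
F(C) = 4 + 5*C (F(C) = 4 - (-4 - 1)*C = 4 - (-5)*C = 4 + 5*C)
35*F(1) + (Y(-1) - 1*4) = 35*(4 + 5*1) + (-5 - 1*4) = 35*(4 + 5) + (-5 - 4) = 35*9 - 9 = 315 - 9 = 306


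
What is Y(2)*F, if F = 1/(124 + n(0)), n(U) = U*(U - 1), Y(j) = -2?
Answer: -1/62 ≈ -0.016129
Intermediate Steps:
n(U) = U*(-1 + U)
F = 1/124 (F = 1/(124 + 0*(-1 + 0)) = 1/(124 + 0*(-1)) = 1/(124 + 0) = 1/124 ≈ 0.0080645)
Y(2)*F = -2*1/124 = -1/62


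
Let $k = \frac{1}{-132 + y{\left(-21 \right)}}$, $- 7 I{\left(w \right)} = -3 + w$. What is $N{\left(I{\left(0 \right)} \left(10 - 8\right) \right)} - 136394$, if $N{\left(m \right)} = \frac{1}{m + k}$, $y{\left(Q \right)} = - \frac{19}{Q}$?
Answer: $- \frac{2232886903}{16371} \approx -1.3639 \cdot 10^{5}$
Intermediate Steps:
$I{\left(w \right)} = \frac{3}{7} - \frac{w}{7}$ ($I{\left(w \right)} = - \frac{-3 + w}{7} = \frac{3}{7} - \frac{w}{7}$)
$k = - \frac{21}{2753}$ ($k = \frac{1}{-132 - \frac{19}{-21}} = \frac{1}{-132 - - \frac{19}{21}} = \frac{1}{-132 + \frac{19}{21}} = \frac{1}{- \frac{2753}{21}} = - \frac{21}{2753} \approx -0.007628$)
$N{\left(m \right)} = \frac{1}{- \frac{21}{2753} + m}$ ($N{\left(m \right)} = \frac{1}{m - \frac{21}{2753}} = \frac{1}{- \frac{21}{2753} + m}$)
$N{\left(I{\left(0 \right)} \left(10 - 8\right) \right)} - 136394 = \frac{2753}{-21 + 2753 \left(\frac{3}{7} - 0\right) \left(10 - 8\right)} - 136394 = \frac{2753}{-21 + 2753 \left(\frac{3}{7} + 0\right) 2} - 136394 = \frac{2753}{-21 + 2753 \cdot \frac{3}{7} \cdot 2} - 136394 = \frac{2753}{-21 + 2753 \cdot \frac{6}{7}} - 136394 = \frac{2753}{-21 + \frac{16518}{7}} - 136394 = \frac{2753}{\frac{16371}{7}} - 136394 = 2753 \cdot \frac{7}{16371} - 136394 = \frac{19271}{16371} - 136394 = - \frac{2232886903}{16371}$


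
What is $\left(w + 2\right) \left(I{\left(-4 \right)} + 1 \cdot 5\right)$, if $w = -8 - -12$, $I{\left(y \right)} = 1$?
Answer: $36$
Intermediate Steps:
$w = 4$ ($w = -8 + 12 = 4$)
$\left(w + 2\right) \left(I{\left(-4 \right)} + 1 \cdot 5\right) = \left(4 + 2\right) \left(1 + 1 \cdot 5\right) = 6 \left(1 + 5\right) = 6 \cdot 6 = 36$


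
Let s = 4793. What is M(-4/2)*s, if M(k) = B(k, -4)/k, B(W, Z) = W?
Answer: 4793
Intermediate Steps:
M(k) = 1 (M(k) = k/k = 1)
M(-4/2)*s = 1*4793 = 4793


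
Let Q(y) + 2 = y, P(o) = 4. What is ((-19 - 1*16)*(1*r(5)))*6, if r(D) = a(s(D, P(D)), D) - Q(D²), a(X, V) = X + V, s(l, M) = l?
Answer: 2730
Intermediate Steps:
a(X, V) = V + X
Q(y) = -2 + y
r(D) = 2 - D² + 2*D (r(D) = (D + D) - (-2 + D²) = 2*D + (2 - D²) = 2 - D² + 2*D)
((-19 - 1*16)*(1*r(5)))*6 = ((-19 - 1*16)*(1*(2 - 1*5² + 2*5)))*6 = ((-19 - 16)*(1*(2 - 1*25 + 10)))*6 = -35*(2 - 25 + 10)*6 = -35*(-13)*6 = 455*6 = 2730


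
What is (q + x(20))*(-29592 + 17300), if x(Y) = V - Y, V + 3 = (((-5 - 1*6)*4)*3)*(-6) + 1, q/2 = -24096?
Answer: 582911224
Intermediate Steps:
q = -48192 (q = 2*(-24096) = -48192)
V = 790 (V = -3 + ((((-5 - 1*6)*4)*3)*(-6) + 1) = -3 + ((((-5 - 6)*4)*3)*(-6) + 1) = -3 + ((-11*4*3)*(-6) + 1) = -3 + (-44*3*(-6) + 1) = -3 + (-132*(-6) + 1) = -3 + (792 + 1) = -3 + 793 = 790)
x(Y) = 790 - Y
(q + x(20))*(-29592 + 17300) = (-48192 + (790 - 1*20))*(-29592 + 17300) = (-48192 + (790 - 20))*(-12292) = (-48192 + 770)*(-12292) = -47422*(-12292) = 582911224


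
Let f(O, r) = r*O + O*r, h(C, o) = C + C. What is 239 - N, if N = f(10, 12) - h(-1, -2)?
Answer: -3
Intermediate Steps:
h(C, o) = 2*C
f(O, r) = 2*O*r (f(O, r) = O*r + O*r = 2*O*r)
N = 242 (N = 2*10*12 - 2*(-1) = 240 - 1*(-2) = 240 + 2 = 242)
239 - N = 239 - 1*242 = 239 - 242 = -3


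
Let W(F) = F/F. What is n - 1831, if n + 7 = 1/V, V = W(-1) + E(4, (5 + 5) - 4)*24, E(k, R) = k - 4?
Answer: -1837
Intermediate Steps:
W(F) = 1
E(k, R) = -4 + k
V = 1 (V = 1 + (-4 + 4)*24 = 1 + 0*24 = 1 + 0 = 1)
n = -6 (n = -7 + 1/1 = -7 + 1 = -6)
n - 1831 = -6 - 1831 = -1837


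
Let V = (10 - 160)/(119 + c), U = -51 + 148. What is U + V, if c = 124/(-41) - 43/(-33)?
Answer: 7594408/79339 ≈ 95.721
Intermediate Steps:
c = -2329/1353 (c = 124*(-1/41) - 43*(-1/33) = -124/41 + 43/33 = -2329/1353 ≈ -1.7214)
U = 97
V = -101475/79339 (V = (10 - 160)/(119 - 2329/1353) = -150/158678/1353 = -150*1353/158678 = -101475/79339 ≈ -1.2790)
U + V = 97 - 101475/79339 = 7594408/79339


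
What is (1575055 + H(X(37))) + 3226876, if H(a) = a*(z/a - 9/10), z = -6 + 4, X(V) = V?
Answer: 48018957/10 ≈ 4.8019e+6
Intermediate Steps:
z = -2
H(a) = a*(-9/10 - 2/a) (H(a) = a*(-2/a - 9/10) = a*(-9/10 - 2/a))
(1575055 + H(X(37))) + 3226876 = (1575055 + (-2 - 9/10*37)) + 3226876 = (1575055 + (-2 - 333/10)) + 3226876 = (1575055 - 353/10) + 3226876 = 15750197/10 + 3226876 = 48018957/10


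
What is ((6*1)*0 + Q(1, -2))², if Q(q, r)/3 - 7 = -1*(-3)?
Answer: 900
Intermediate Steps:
Q(q, r) = 30 (Q(q, r) = 21 + 3*(-1*(-3)) = 21 + 3*3 = 21 + 9 = 30)
((6*1)*0 + Q(1, -2))² = ((6*1)*0 + 30)² = (6*0 + 30)² = (0 + 30)² = 30² = 900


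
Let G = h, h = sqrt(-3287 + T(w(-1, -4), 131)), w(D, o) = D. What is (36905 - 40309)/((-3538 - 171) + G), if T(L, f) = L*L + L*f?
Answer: 6312718/6880049 + 1702*I*sqrt(3417)/6880049 ≈ 0.91754 + 0.014461*I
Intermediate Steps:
T(L, f) = L**2 + L*f
h = I*sqrt(3417) (h = sqrt(-3287 - (-1 + 131)) = sqrt(-3287 - 1*130) = sqrt(-3287 - 130) = sqrt(-3417) = I*sqrt(3417) ≈ 58.455*I)
G = I*sqrt(3417) ≈ 58.455*I
(36905 - 40309)/((-3538 - 171) + G) = (36905 - 40309)/((-3538 - 171) + I*sqrt(3417)) = -3404/(-3709 + I*sqrt(3417))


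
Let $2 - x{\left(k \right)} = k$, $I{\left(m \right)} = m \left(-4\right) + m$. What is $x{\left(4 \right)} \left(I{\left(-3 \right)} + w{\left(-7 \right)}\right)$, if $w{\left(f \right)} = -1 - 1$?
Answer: $-14$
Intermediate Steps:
$I{\left(m \right)} = - 3 m$ ($I{\left(m \right)} = - 4 m + m = - 3 m$)
$x{\left(k \right)} = 2 - k$
$w{\left(f \right)} = -2$ ($w{\left(f \right)} = -1 - 1 = -2$)
$x{\left(4 \right)} \left(I{\left(-3 \right)} + w{\left(-7 \right)}\right) = \left(2 - 4\right) \left(\left(-3\right) \left(-3\right) - 2\right) = \left(2 - 4\right) \left(9 - 2\right) = \left(-2\right) 7 = -14$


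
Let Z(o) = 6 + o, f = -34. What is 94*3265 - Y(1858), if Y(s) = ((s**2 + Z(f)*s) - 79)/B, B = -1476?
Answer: 456399221/1476 ≈ 3.0921e+5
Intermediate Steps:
Y(s) = 79/1476 - s**2/1476 + 7*s/369 (Y(s) = ((s**2 + (6 - 34)*s) - 79)/(-1476) = ((s**2 - 28*s) - 79)*(-1/1476) = (-79 + s**2 - 28*s)*(-1/1476) = 79/1476 - s**2/1476 + 7*s/369)
94*3265 - Y(1858) = 94*3265 - (79/1476 - 1/1476*1858**2 + (7/369)*1858) = 306910 - (79/1476 - 1/1476*3452164 + 13006/369) = 306910 - (79/1476 - 863041/369 + 13006/369) = 306910 - 1*(-3400061/1476) = 306910 + 3400061/1476 = 456399221/1476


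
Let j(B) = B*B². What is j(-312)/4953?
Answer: -778752/127 ≈ -6131.9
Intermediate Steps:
j(B) = B³
j(-312)/4953 = (-312)³/4953 = -30371328*1/4953 = -778752/127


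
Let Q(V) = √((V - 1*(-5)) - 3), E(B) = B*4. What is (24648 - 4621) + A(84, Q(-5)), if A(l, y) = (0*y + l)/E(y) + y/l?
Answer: 20027 - 587*I*√3/84 ≈ 20027.0 - 12.104*I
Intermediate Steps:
E(B) = 4*B
Q(V) = √(2 + V) (Q(V) = √((V + 5) - 3) = √((5 + V) - 3) = √(2 + V))
A(l, y) = y/l + l/(4*y) (A(l, y) = (0*y + l)/((4*y)) + y/l = (0 + l)*(1/(4*y)) + y/l = l*(1/(4*y)) + y/l = l/(4*y) + y/l = y/l + l/(4*y))
(24648 - 4621) + A(84, Q(-5)) = (24648 - 4621) + (√(2 - 5)/84 + (¼)*84/√(2 - 5)) = 20027 + (√(-3)*(1/84) + (¼)*84/√(-3)) = 20027 + ((I*√3)*(1/84) + (¼)*84/(I*√3)) = 20027 + (I*√3/84 + (¼)*84*(-I*√3/3)) = 20027 + (I*√3/84 - 7*I*√3) = 20027 - 587*I*√3/84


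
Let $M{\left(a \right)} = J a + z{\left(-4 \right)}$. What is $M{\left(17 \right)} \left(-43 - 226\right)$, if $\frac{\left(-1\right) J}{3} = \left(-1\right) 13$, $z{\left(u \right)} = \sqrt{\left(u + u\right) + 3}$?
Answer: $-178347 - 269 i \sqrt{5} \approx -1.7835 \cdot 10^{5} - 601.5 i$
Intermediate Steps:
$z{\left(u \right)} = \sqrt{3 + 2 u}$ ($z{\left(u \right)} = \sqrt{2 u + 3} = \sqrt{3 + 2 u}$)
$J = 39$ ($J = - 3 \left(\left(-1\right) 13\right) = \left(-3\right) \left(-13\right) = 39$)
$M{\left(a \right)} = 39 a + i \sqrt{5}$ ($M{\left(a \right)} = 39 a + \sqrt{3 + 2 \left(-4\right)} = 39 a + \sqrt{3 - 8} = 39 a + \sqrt{-5} = 39 a + i \sqrt{5}$)
$M{\left(17 \right)} \left(-43 - 226\right) = \left(39 \cdot 17 + i \sqrt{5}\right) \left(-43 - 226\right) = \left(663 + i \sqrt{5}\right) \left(-269\right) = -178347 - 269 i \sqrt{5}$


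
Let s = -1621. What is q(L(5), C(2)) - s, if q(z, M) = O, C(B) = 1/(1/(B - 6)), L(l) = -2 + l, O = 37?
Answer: 1658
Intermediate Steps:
C(B) = -6 + B (C(B) = 1/(1/(-6 + B)) = -6 + B)
q(z, M) = 37
q(L(5), C(2)) - s = 37 - 1*(-1621) = 37 + 1621 = 1658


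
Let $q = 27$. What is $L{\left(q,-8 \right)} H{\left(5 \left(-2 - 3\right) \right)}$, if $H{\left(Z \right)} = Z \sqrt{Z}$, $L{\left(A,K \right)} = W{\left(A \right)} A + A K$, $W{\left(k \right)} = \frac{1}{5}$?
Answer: $26325 i \approx 26325.0 i$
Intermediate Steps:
$W{\left(k \right)} = \frac{1}{5}$
$L{\left(A,K \right)} = \frac{A}{5} + A K$
$H{\left(Z \right)} = Z^{\frac{3}{2}}$
$L{\left(q,-8 \right)} H{\left(5 \left(-2 - 3\right) \right)} = 27 \left(\frac{1}{5} - 8\right) \left(5 \left(-2 - 3\right)\right)^{\frac{3}{2}} = 27 \left(- \frac{39}{5}\right) \left(5 \left(-5\right)\right)^{\frac{3}{2}} = - \frac{1053 \left(-25\right)^{\frac{3}{2}}}{5} = - \frac{1053 \left(- 125 i\right)}{5} = 26325 i$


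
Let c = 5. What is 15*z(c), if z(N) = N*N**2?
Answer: 1875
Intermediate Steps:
z(N) = N**3
15*z(c) = 15*5**3 = 15*125 = 1875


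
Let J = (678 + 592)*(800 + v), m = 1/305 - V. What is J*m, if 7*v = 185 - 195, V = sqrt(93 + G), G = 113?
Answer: 1419860/427 - 7099300*sqrt(206)/7 ≈ -1.4553e+7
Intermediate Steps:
V = sqrt(206) (V = sqrt(93 + 113) = sqrt(206) ≈ 14.353)
v = -10/7 (v = (185 - 195)/7 = (1/7)*(-10) = -10/7 ≈ -1.4286)
m = 1/305 - sqrt(206) ≈ -14.349
J = 7099300/7 (J = (678 + 592)*(800 - 10/7) = 1270*(5590/7) = 7099300/7 ≈ 1.0142e+6)
J*m = 7099300*(1/305 - sqrt(206))/7 = 1419860/427 - 7099300*sqrt(206)/7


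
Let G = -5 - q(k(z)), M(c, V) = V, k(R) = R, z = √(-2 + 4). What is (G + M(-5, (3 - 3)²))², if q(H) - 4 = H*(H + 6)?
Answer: 193 + 132*√2 ≈ 379.68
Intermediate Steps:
z = √2 ≈ 1.4142
q(H) = 4 + H*(6 + H) (q(H) = 4 + H*(H + 6) = 4 + H*(6 + H))
G = -11 - 6*√2 (G = -5 - (4 + (√2)² + 6*√2) = -5 - (4 + 2 + 6*√2) = -5 - (6 + 6*√2) = -5 + (-6 - 6*√2) = -11 - 6*√2 ≈ -19.485)
(G + M(-5, (3 - 3)²))² = ((-11 - 6*√2) + (3 - 3)²)² = ((-11 - 6*√2) + 0²)² = ((-11 - 6*√2) + 0)² = (-11 - 6*√2)²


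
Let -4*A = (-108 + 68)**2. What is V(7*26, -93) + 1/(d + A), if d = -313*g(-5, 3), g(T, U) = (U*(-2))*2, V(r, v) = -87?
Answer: -291971/3356 ≈ -87.000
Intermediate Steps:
g(T, U) = -4*U (g(T, U) = -2*U*2 = -4*U)
A = -400 (A = -(-108 + 68)**2/4 = -1/4*(-40)**2 = -1/4*1600 = -400)
d = 3756 (d = -(-1252)*3 = -313*(-12) = 3756)
V(7*26, -93) + 1/(d + A) = -87 + 1/(3756 - 400) = -87 + 1/3356 = -291971/3356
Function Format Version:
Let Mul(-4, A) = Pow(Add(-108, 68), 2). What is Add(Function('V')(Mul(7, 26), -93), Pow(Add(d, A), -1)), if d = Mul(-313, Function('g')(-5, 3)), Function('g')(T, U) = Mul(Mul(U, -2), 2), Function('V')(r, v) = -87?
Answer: Rational(-291971, 3356) ≈ -87.000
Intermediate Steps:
Function('g')(T, U) = Mul(-4, U) (Function('g')(T, U) = Mul(Mul(-2, U), 2) = Mul(-4, U))
A = -400 (A = Mul(Rational(-1, 4), Pow(Add(-108, 68), 2)) = Mul(Rational(-1, 4), Pow(-40, 2)) = Mul(Rational(-1, 4), 1600) = -400)
d = 3756 (d = Mul(-313, Mul(-4, 3)) = Mul(-313, -12) = 3756)
Add(Function('V')(Mul(7, 26), -93), Pow(Add(d, A), -1)) = Add(-87, Pow(Add(3756, -400), -1)) = Add(-87, Pow(3356, -1)) = Add(-87, Rational(1, 3356)) = Rational(-291971, 3356)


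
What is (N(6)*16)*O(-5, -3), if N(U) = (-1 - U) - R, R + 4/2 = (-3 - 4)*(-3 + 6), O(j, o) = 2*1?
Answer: 512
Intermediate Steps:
O(j, o) = 2
R = -23 (R = -2 + (-3 - 4)*(-3 + 6) = -2 - 7*3 = -2 - 21 = -23)
N(U) = 22 - U (N(U) = (-1 - U) - 1*(-23) = (-1 - U) + 23 = 22 - U)
(N(6)*16)*O(-5, -3) = ((22 - 1*6)*16)*2 = ((22 - 6)*16)*2 = (16*16)*2 = 256*2 = 512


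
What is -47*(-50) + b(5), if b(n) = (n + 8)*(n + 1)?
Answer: 2428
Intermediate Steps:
b(n) = (1 + n)*(8 + n) (b(n) = (8 + n)*(1 + n) = (1 + n)*(8 + n))
-47*(-50) + b(5) = -47*(-50) + (8 + 5**2 + 9*5) = 2350 + (8 + 25 + 45) = 2350 + 78 = 2428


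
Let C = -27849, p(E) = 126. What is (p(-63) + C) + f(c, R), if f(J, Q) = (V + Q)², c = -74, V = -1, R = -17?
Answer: -27399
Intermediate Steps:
f(J, Q) = (-1 + Q)²
(p(-63) + C) + f(c, R) = (126 - 27849) + (-1 - 17)² = -27723 + (-18)² = -27723 + 324 = -27399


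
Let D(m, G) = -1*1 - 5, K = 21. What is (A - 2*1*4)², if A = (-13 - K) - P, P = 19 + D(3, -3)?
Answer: 3025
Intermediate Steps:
D(m, G) = -6 (D(m, G) = -1 - 5 = -6)
P = 13 (P = 19 - 6 = 13)
A = -47 (A = (-13 - 1*21) - 1*13 = (-13 - 21) - 13 = -34 - 13 = -47)
(A - 2*1*4)² = (-47 - 2*1*4)² = (-47 - 2*4)² = (-47 - 8)² = (-55)² = 3025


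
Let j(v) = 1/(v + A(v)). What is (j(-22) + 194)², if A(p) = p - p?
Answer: 18207289/484 ≈ 37618.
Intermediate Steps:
A(p) = 0
j(v) = 1/v (j(v) = 1/(v + 0) = 1/v)
(j(-22) + 194)² = (1/(-22) + 194)² = (-1/22 + 194)² = (4267/22)² = 18207289/484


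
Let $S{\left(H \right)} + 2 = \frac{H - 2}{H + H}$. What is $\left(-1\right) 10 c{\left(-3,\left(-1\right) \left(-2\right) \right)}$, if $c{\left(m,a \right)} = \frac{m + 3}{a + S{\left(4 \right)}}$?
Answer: $0$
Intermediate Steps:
$S{\left(H \right)} = -2 + \frac{-2 + H}{2 H}$ ($S{\left(H \right)} = -2 + \frac{H - 2}{H + H} = -2 + \frac{-2 + H}{2 H}$)
$c{\left(m,a \right)} = \frac{3 + m}{- \frac{7}{4} + a}$ ($c{\left(m,a \right)} = \frac{m + 3}{a - \frac{7}{4}} = \frac{3 + m}{a - \frac{7}{4}} = \frac{3 + m}{- \frac{7}{4} + a}$)
$\left(-1\right) 10 c{\left(-3,\left(-1\right) \left(-2\right) \right)} = \left(-1\right) 10 \frac{4 \left(3 - 3\right)}{-7 + 4 \left(\left(-1\right) \left(-2\right)\right)} = - 10 \cdot 4 \frac{1}{-7 + 4 \cdot 2} \cdot 0 = - 10 \cdot 4 \frac{1}{-7 + 8} \cdot 0 = - 10 \cdot 4 \cdot 1^{-1} \cdot 0 = - 10 \cdot 4 \cdot 1 \cdot 0 = \left(-10\right) 0 = 0$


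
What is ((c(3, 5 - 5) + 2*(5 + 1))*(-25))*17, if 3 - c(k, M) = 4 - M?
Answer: -4675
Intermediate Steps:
c(k, M) = -1 + M (c(k, M) = 3 - (4 - M) = 3 + (-4 + M) = -1 + M)
((c(3, 5 - 5) + 2*(5 + 1))*(-25))*17 = (((-1 + (5 - 5)) + 2*(5 + 1))*(-25))*17 = (((-1 + 0) + 2*6)*(-25))*17 = ((-1 + 12)*(-25))*17 = (11*(-25))*17 = -275*17 = -4675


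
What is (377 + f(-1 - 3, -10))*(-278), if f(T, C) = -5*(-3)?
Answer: -108976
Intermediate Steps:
f(T, C) = 15
(377 + f(-1 - 3, -10))*(-278) = (377 + 15)*(-278) = 392*(-278) = -108976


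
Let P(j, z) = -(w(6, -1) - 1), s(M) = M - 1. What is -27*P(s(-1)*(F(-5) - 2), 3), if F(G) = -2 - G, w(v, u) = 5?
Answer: 108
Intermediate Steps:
s(M) = -1 + M
P(j, z) = -4 (P(j, z) = -(5 - 1) = -1*4 = -4)
-27*P(s(-1)*(F(-5) - 2), 3) = -27*(-4) = 108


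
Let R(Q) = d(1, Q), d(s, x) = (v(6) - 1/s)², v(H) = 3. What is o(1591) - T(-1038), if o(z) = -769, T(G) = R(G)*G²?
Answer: -4310545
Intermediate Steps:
d(s, x) = (3 - 1/s)²
R(Q) = 4 (R(Q) = (-1 + 3*1)²/1² = 1*(-1 + 3)² = 1*2² = 1*4 = 4)
T(G) = 4*G²
o(1591) - T(-1038) = -769 - 4*(-1038)² = -769 - 4*1077444 = -769 - 1*4309776 = -769 - 4309776 = -4310545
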